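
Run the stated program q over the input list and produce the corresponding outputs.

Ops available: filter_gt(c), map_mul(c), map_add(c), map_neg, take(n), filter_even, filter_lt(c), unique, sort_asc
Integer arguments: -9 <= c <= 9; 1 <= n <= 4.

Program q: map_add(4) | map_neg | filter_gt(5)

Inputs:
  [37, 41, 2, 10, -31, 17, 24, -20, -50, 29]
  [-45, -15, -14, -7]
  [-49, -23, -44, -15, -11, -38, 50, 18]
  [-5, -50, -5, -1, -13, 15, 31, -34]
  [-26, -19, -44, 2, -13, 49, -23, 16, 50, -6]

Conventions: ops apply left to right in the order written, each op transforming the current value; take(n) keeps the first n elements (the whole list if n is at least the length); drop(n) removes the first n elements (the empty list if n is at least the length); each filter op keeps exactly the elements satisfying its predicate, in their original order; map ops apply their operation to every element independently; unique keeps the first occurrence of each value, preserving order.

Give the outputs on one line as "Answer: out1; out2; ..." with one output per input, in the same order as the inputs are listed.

[27, 16, 46]; [41, 11, 10]; [45, 19, 40, 11, 7, 34]; [46, 9, 30]; [22, 15, 40, 9, 19]

Execution, op by op:
  [37, 41, 2, 10, -31, 17, 24, -20, -50, 29] -> [41, 45, 6, 14, -27, 21, 28, -16, -46, 33] -> [-41, -45, -6, -14, 27, -21, -28, 16, 46, -33] -> [27, 16, 46]
  [-45, -15, -14, -7] -> [-41, -11, -10, -3] -> [41, 11, 10, 3] -> [41, 11, 10]
  [-49, -23, -44, -15, -11, -38, 50, 18] -> [-45, -19, -40, -11, -7, -34, 54, 22] -> [45, 19, 40, 11, 7, 34, -54, -22] -> [45, 19, 40, 11, 7, 34]
  [-5, -50, -5, -1, -13, 15, 31, -34] -> [-1, -46, -1, 3, -9, 19, 35, -30] -> [1, 46, 1, -3, 9, -19, -35, 30] -> [46, 9, 30]
  [-26, -19, -44, 2, -13, 49, -23, 16, 50, -6] -> [-22, -15, -40, 6, -9, 53, -19, 20, 54, -2] -> [22, 15, 40, -6, 9, -53, 19, -20, -54, 2] -> [22, 15, 40, 9, 19]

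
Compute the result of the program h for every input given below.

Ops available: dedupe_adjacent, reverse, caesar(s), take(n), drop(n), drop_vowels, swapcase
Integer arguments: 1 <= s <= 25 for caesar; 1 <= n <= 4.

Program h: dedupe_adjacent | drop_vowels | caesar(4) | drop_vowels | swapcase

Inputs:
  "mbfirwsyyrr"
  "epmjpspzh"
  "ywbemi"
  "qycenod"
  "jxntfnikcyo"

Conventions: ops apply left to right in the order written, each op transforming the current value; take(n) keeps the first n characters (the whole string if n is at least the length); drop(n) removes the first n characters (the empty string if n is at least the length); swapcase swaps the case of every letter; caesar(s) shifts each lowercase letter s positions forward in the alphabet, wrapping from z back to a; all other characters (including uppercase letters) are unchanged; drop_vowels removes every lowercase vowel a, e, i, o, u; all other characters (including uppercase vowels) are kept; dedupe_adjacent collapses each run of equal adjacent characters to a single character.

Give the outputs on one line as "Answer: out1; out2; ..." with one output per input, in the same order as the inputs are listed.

"QFJVWCV"; "TQNTWTDL"; "CFQ"; "CGRH"; "NBRXJRGC"

Execution, op by op:
  "mbfirwsyyrr" -> "mbfirwsyr" -> "mbfrwsyr" -> "qfjvawcv" -> "qfjvwcv" -> "QFJVWCV"
  "epmjpspzh" -> "epmjpspzh" -> "pmjpspzh" -> "tqntwtdl" -> "tqntwtdl" -> "TQNTWTDL"
  "ywbemi" -> "ywbemi" -> "ywbm" -> "cafq" -> "cfq" -> "CFQ"
  "qycenod" -> "qycenod" -> "qycnd" -> "ucgrh" -> "cgrh" -> "CGRH"
  "jxntfnikcyo" -> "jxntfnikcyo" -> "jxntfnkcy" -> "nbrxjrogc" -> "nbrxjrgc" -> "NBRXJRGC"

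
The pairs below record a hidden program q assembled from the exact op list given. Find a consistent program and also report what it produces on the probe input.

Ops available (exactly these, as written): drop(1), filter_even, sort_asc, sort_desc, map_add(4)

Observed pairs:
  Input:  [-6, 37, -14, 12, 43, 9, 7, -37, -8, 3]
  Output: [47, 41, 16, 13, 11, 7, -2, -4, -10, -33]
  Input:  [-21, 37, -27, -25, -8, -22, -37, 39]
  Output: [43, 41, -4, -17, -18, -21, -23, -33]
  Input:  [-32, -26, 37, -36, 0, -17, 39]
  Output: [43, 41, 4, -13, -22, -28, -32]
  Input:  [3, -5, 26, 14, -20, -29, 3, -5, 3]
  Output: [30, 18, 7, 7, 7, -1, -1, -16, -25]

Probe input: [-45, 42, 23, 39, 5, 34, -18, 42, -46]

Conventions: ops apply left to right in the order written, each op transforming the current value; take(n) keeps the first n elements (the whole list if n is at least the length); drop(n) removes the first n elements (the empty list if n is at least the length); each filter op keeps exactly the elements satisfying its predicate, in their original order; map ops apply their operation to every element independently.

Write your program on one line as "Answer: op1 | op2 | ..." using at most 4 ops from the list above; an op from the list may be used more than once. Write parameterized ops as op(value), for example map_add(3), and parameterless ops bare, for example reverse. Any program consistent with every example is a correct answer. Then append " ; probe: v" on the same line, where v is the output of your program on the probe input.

sort_asc | sort_desc | map_add(4) ; probe: [46, 46, 43, 38, 27, 9, -14, -41, -42]

Check, running the answer program on each example:
  [-6, 37, -14, 12, 43, 9, 7, -37, -8, 3] -> [-37, -14, -8, -6, 3, 7, 9, 12, 37, 43] -> [43, 37, 12, 9, 7, 3, -6, -8, -14, -37] -> [47, 41, 16, 13, 11, 7, -2, -4, -10, -33]
  [-21, 37, -27, -25, -8, -22, -37, 39] -> [-37, -27, -25, -22, -21, -8, 37, 39] -> [39, 37, -8, -21, -22, -25, -27, -37] -> [43, 41, -4, -17, -18, -21, -23, -33]
  [-32, -26, 37, -36, 0, -17, 39] -> [-36, -32, -26, -17, 0, 37, 39] -> [39, 37, 0, -17, -26, -32, -36] -> [43, 41, 4, -13, -22, -28, -32]
  [3, -5, 26, 14, -20, -29, 3, -5, 3] -> [-29, -20, -5, -5, 3, 3, 3, 14, 26] -> [26, 14, 3, 3, 3, -5, -5, -20, -29] -> [30, 18, 7, 7, 7, -1, -1, -16, -25]
  probe: [-45, 42, 23, 39, 5, 34, -18, 42, -46] -> [-46, -45, -18, 5, 23, 34, 39, 42, 42] -> [42, 42, 39, 34, 23, 5, -18, -45, -46] -> [46, 46, 43, 38, 27, 9, -14, -41, -42]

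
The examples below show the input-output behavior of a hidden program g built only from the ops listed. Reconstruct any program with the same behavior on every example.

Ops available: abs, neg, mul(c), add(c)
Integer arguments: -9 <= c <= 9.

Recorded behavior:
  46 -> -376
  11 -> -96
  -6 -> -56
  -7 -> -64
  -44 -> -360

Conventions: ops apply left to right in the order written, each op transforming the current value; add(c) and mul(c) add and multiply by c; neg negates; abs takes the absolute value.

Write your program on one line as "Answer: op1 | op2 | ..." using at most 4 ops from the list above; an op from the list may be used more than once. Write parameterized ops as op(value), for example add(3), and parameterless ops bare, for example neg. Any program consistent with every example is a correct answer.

abs | add(1) | mul(8) | neg

Check, running the answer program on each example:
  46 -> 46 -> 47 -> 376 -> -376
  11 -> 11 -> 12 -> 96 -> -96
  -6 -> 6 -> 7 -> 56 -> -56
  -7 -> 7 -> 8 -> 64 -> -64
  -44 -> 44 -> 45 -> 360 -> -360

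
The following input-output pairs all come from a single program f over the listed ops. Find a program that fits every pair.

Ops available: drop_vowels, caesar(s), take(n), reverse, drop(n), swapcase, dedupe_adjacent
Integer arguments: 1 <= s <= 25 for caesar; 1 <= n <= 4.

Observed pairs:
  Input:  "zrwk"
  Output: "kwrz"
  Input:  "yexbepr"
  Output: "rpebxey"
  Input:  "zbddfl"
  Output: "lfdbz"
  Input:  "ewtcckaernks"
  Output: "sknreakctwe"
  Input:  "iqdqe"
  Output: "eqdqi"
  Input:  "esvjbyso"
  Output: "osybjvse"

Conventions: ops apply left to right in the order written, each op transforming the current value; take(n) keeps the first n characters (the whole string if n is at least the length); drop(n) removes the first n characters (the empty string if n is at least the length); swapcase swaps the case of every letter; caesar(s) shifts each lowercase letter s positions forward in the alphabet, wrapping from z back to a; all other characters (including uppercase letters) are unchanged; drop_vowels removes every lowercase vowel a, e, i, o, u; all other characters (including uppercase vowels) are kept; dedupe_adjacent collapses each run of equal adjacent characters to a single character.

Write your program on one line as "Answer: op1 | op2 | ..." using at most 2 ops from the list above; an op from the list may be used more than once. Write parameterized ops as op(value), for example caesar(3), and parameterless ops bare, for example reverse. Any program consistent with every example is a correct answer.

reverse | dedupe_adjacent

Check, running the answer program on each example:
  "zrwk" -> "kwrz" -> "kwrz"
  "yexbepr" -> "rpebxey" -> "rpebxey"
  "zbddfl" -> "lfddbz" -> "lfdbz"
  "ewtcckaernks" -> "sknreakcctwe" -> "sknreakctwe"
  "iqdqe" -> "eqdqi" -> "eqdqi"
  "esvjbyso" -> "osybjvse" -> "osybjvse"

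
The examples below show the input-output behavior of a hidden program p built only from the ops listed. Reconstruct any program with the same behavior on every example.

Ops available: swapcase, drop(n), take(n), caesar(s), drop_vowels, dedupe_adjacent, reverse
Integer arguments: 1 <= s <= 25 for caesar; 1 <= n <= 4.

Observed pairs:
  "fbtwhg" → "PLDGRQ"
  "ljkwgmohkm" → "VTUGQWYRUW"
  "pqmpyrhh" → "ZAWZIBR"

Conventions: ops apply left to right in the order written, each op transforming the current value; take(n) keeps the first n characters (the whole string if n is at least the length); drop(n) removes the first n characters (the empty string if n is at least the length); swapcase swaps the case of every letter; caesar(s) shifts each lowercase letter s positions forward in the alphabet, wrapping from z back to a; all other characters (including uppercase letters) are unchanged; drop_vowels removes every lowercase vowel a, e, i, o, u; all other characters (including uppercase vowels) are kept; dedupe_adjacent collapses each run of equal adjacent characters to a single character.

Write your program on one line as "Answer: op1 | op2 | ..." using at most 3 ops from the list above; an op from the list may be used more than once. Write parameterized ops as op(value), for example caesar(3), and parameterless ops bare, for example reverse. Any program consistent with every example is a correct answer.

caesar(10) | dedupe_adjacent | swapcase

Check, running the answer program on each example:
  "fbtwhg" -> "pldgrq" -> "pldgrq" -> "PLDGRQ"
  "ljkwgmohkm" -> "vtugqwyruw" -> "vtugqwyruw" -> "VTUGQWYRUW"
  "pqmpyrhh" -> "zawzibrr" -> "zawzibr" -> "ZAWZIBR"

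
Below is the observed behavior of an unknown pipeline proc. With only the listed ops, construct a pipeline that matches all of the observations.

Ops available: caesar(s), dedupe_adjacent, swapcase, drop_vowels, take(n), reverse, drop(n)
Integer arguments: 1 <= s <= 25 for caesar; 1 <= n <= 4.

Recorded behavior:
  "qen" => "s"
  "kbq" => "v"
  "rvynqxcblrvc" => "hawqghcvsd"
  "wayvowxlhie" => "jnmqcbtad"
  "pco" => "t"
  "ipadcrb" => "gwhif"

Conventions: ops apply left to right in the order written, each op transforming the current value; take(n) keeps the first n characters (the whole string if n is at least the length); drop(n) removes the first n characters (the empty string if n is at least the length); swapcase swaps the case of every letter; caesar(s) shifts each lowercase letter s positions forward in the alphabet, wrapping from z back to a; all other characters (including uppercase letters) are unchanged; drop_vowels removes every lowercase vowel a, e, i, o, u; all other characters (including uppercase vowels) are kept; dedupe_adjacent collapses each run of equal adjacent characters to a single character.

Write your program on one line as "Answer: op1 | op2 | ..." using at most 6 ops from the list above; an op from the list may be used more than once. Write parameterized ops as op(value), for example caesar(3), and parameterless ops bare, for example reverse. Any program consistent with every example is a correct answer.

caesar(4) | drop(2) | reverse | caesar(23) | caesar(4)

Check, running the answer program on each example:
  "qen" -> "uir" -> "r" -> "r" -> "o" -> "s"
  "kbq" -> "ofu" -> "u" -> "u" -> "r" -> "v"
  "rvynqxcblrvc" -> "vzcrubgfpvzg" -> "crubgfpvzg" -> "gzvpfgburc" -> "dwsmcdyroz" -> "hawqghcvsd"
  "wayvowxlhie" -> "aeczsabplmi" -> "czsabplmi" -> "imlpbaszc" -> "fjimyxpwz" -> "jnmqcbtad"
  "pco" -> "tgs" -> "s" -> "s" -> "p" -> "t"
  "ipadcrb" -> "mtehgvf" -> "ehgvf" -> "fvghe" -> "csdeb" -> "gwhif"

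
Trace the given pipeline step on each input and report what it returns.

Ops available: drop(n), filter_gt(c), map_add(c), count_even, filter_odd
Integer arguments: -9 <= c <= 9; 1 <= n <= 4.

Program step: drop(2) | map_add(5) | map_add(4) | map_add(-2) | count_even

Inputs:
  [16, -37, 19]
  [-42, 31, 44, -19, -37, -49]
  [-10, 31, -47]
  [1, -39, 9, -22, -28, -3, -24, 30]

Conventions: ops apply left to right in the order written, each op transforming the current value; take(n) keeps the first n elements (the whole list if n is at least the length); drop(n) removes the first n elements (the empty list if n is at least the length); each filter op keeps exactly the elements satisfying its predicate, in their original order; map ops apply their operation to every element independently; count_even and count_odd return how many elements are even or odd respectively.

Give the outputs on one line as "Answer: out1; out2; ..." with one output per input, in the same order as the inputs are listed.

Execution, op by op:
  [16, -37, 19] -> [19] -> [24] -> [28] -> [26] -> 1
  [-42, 31, 44, -19, -37, -49] -> [44, -19, -37, -49] -> [49, -14, -32, -44] -> [53, -10, -28, -40] -> [51, -12, -30, -42] -> 3
  [-10, 31, -47] -> [-47] -> [-42] -> [-38] -> [-40] -> 1
  [1, -39, 9, -22, -28, -3, -24, 30] -> [9, -22, -28, -3, -24, 30] -> [14, -17, -23, 2, -19, 35] -> [18, -13, -19, 6, -15, 39] -> [16, -15, -21, 4, -17, 37] -> 2

1; 3; 1; 2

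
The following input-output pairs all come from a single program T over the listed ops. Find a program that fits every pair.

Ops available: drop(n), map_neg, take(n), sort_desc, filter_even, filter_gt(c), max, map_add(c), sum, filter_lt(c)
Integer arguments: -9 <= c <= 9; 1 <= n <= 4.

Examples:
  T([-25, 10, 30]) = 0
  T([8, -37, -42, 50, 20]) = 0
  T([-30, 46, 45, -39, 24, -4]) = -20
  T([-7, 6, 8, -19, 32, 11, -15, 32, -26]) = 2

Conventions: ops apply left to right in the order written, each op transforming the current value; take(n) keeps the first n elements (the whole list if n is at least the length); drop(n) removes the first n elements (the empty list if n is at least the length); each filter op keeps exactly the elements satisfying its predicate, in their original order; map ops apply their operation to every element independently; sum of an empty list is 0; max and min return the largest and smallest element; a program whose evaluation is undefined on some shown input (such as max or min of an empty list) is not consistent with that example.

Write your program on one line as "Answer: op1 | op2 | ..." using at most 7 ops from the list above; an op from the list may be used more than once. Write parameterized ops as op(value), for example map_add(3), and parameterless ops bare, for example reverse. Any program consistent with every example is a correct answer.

drop(2) | map_add(7) | map_neg | sort_desc | filter_even | sum

Check, running the answer program on each example:
  [-25, 10, 30] -> [30] -> [37] -> [-37] -> [-37] -> [] -> 0
  [8, -37, -42, 50, 20] -> [-42, 50, 20] -> [-35, 57, 27] -> [35, -57, -27] -> [35, -27, -57] -> [] -> 0
  [-30, 46, 45, -39, 24, -4] -> [45, -39, 24, -4] -> [52, -32, 31, 3] -> [-52, 32, -31, -3] -> [32, -3, -31, -52] -> [32, -52] -> -20
  [-7, 6, 8, -19, 32, 11, -15, 32, -26] -> [8, -19, 32, 11, -15, 32, -26] -> [15, -12, 39, 18, -8, 39, -19] -> [-15, 12, -39, -18, 8, -39, 19] -> [19, 12, 8, -15, -18, -39, -39] -> [12, 8, -18] -> 2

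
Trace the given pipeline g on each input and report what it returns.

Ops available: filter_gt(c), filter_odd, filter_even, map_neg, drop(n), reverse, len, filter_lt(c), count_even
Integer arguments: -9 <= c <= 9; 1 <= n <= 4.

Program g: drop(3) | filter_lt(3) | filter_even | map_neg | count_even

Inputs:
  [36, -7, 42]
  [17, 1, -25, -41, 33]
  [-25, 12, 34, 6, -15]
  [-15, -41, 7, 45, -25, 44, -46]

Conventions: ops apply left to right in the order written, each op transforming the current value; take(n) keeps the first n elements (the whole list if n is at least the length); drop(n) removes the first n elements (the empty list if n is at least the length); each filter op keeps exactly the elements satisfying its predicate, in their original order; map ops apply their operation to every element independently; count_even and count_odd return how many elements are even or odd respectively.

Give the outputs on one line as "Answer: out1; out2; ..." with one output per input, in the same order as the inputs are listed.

Execution, op by op:
  [36, -7, 42] -> [] -> [] -> [] -> [] -> 0
  [17, 1, -25, -41, 33] -> [-41, 33] -> [-41] -> [] -> [] -> 0
  [-25, 12, 34, 6, -15] -> [6, -15] -> [-15] -> [] -> [] -> 0
  [-15, -41, 7, 45, -25, 44, -46] -> [45, -25, 44, -46] -> [-25, -46] -> [-46] -> [46] -> 1

0; 0; 0; 1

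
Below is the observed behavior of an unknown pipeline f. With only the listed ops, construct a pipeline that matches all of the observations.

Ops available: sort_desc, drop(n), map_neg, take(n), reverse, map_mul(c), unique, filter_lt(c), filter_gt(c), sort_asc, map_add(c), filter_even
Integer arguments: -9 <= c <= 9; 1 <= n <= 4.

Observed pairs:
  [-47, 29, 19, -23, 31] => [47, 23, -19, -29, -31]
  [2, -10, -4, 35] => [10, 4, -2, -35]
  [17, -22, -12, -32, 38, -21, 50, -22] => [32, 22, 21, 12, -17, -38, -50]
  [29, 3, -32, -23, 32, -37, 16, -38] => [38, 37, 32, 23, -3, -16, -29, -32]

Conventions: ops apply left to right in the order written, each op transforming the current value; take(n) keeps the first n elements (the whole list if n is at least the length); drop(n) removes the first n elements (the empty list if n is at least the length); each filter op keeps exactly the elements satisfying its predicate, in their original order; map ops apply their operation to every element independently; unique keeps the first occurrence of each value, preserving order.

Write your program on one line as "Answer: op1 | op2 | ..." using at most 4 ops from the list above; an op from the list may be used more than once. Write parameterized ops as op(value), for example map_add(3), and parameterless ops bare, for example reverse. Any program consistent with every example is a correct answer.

unique | reverse | sort_asc | map_neg

Check, running the answer program on each example:
  [-47, 29, 19, -23, 31] -> [-47, 29, 19, -23, 31] -> [31, -23, 19, 29, -47] -> [-47, -23, 19, 29, 31] -> [47, 23, -19, -29, -31]
  [2, -10, -4, 35] -> [2, -10, -4, 35] -> [35, -4, -10, 2] -> [-10, -4, 2, 35] -> [10, 4, -2, -35]
  [17, -22, -12, -32, 38, -21, 50, -22] -> [17, -22, -12, -32, 38, -21, 50] -> [50, -21, 38, -32, -12, -22, 17] -> [-32, -22, -21, -12, 17, 38, 50] -> [32, 22, 21, 12, -17, -38, -50]
  [29, 3, -32, -23, 32, -37, 16, -38] -> [29, 3, -32, -23, 32, -37, 16, -38] -> [-38, 16, -37, 32, -23, -32, 3, 29] -> [-38, -37, -32, -23, 3, 16, 29, 32] -> [38, 37, 32, 23, -3, -16, -29, -32]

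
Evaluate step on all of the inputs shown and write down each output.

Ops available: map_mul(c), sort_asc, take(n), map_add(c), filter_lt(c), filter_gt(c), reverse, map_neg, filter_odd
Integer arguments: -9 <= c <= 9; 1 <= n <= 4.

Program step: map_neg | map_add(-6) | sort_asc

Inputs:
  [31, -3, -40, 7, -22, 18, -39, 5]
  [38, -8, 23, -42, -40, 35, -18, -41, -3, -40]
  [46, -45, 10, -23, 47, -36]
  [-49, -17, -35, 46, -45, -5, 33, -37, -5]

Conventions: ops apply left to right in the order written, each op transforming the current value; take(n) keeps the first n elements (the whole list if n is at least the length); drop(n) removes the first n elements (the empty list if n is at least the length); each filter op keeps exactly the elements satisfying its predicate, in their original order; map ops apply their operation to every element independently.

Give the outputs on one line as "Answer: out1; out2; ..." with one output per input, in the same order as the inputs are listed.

[-37, -24, -13, -11, -3, 16, 33, 34]; [-44, -41, -29, -3, 2, 12, 34, 34, 35, 36]; [-53, -52, -16, 17, 30, 39]; [-52, -39, -1, -1, 11, 29, 31, 39, 43]

Execution, op by op:
  [31, -3, -40, 7, -22, 18, -39, 5] -> [-31, 3, 40, -7, 22, -18, 39, -5] -> [-37, -3, 34, -13, 16, -24, 33, -11] -> [-37, -24, -13, -11, -3, 16, 33, 34]
  [38, -8, 23, -42, -40, 35, -18, -41, -3, -40] -> [-38, 8, -23, 42, 40, -35, 18, 41, 3, 40] -> [-44, 2, -29, 36, 34, -41, 12, 35, -3, 34] -> [-44, -41, -29, -3, 2, 12, 34, 34, 35, 36]
  [46, -45, 10, -23, 47, -36] -> [-46, 45, -10, 23, -47, 36] -> [-52, 39, -16, 17, -53, 30] -> [-53, -52, -16, 17, 30, 39]
  [-49, -17, -35, 46, -45, -5, 33, -37, -5] -> [49, 17, 35, -46, 45, 5, -33, 37, 5] -> [43, 11, 29, -52, 39, -1, -39, 31, -1] -> [-52, -39, -1, -1, 11, 29, 31, 39, 43]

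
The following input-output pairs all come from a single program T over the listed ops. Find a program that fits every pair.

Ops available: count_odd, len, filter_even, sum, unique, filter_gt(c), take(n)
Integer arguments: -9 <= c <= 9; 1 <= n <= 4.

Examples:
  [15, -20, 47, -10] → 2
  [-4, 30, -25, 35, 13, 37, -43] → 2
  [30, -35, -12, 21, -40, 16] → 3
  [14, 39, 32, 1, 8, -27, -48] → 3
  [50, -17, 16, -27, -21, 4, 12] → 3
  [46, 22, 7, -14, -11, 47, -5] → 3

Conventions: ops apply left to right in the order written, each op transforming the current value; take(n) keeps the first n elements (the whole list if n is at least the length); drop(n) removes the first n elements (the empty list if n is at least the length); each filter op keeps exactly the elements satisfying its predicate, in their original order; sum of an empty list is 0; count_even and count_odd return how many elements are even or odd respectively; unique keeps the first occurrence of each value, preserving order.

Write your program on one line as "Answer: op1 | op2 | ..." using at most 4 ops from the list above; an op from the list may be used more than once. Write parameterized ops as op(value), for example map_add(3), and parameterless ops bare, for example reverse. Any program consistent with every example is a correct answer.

filter_gt(-5) | take(3) | filter_gt(1) | len

Check, running the answer program on each example:
  [15, -20, 47, -10] -> [15, 47] -> [15, 47] -> [15, 47] -> 2
  [-4, 30, -25, 35, 13, 37, -43] -> [-4, 30, 35, 13, 37] -> [-4, 30, 35] -> [30, 35] -> 2
  [30, -35, -12, 21, -40, 16] -> [30, 21, 16] -> [30, 21, 16] -> [30, 21, 16] -> 3
  [14, 39, 32, 1, 8, -27, -48] -> [14, 39, 32, 1, 8] -> [14, 39, 32] -> [14, 39, 32] -> 3
  [50, -17, 16, -27, -21, 4, 12] -> [50, 16, 4, 12] -> [50, 16, 4] -> [50, 16, 4] -> 3
  [46, 22, 7, -14, -11, 47, -5] -> [46, 22, 7, 47] -> [46, 22, 7] -> [46, 22, 7] -> 3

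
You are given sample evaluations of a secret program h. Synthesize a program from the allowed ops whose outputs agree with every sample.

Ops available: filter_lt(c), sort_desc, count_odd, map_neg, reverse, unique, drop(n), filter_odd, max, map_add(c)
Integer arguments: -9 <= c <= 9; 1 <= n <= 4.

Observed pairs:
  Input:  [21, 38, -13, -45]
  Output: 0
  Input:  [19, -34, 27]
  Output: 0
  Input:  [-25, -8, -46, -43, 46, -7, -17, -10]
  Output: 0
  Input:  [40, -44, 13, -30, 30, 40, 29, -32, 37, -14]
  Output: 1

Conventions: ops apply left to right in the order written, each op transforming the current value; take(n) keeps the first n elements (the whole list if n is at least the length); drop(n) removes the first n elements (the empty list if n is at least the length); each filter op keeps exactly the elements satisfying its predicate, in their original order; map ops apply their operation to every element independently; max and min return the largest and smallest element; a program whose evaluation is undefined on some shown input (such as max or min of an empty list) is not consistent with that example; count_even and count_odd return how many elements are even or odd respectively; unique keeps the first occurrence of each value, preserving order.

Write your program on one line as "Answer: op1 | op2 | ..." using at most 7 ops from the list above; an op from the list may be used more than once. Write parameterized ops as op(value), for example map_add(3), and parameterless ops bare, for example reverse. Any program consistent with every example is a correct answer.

drop(4) | sort_desc | reverse | map_add(-6) | drop(4) | count_odd

Check, running the answer program on each example:
  [21, 38, -13, -45] -> [] -> [] -> [] -> [] -> [] -> 0
  [19, -34, 27] -> [] -> [] -> [] -> [] -> [] -> 0
  [-25, -8, -46, -43, 46, -7, -17, -10] -> [46, -7, -17, -10] -> [46, -7, -10, -17] -> [-17, -10, -7, 46] -> [-23, -16, -13, 40] -> [] -> 0
  [40, -44, 13, -30, 30, 40, 29, -32, 37, -14] -> [30, 40, 29, -32, 37, -14] -> [40, 37, 30, 29, -14, -32] -> [-32, -14, 29, 30, 37, 40] -> [-38, -20, 23, 24, 31, 34] -> [31, 34] -> 1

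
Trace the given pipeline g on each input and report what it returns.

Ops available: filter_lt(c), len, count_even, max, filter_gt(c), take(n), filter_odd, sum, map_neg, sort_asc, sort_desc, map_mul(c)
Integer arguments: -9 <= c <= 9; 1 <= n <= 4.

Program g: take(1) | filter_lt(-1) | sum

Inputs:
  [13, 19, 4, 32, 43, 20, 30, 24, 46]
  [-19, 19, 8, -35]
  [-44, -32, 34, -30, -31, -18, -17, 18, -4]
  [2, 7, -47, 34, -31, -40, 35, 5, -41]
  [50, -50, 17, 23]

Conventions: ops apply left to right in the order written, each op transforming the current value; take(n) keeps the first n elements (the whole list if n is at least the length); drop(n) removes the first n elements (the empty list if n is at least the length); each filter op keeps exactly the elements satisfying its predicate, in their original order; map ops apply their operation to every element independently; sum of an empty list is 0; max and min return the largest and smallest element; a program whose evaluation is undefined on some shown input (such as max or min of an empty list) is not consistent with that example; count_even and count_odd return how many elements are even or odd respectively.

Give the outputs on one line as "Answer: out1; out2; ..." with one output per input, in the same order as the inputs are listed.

Execution, op by op:
  [13, 19, 4, 32, 43, 20, 30, 24, 46] -> [13] -> [] -> 0
  [-19, 19, 8, -35] -> [-19] -> [-19] -> -19
  [-44, -32, 34, -30, -31, -18, -17, 18, -4] -> [-44] -> [-44] -> -44
  [2, 7, -47, 34, -31, -40, 35, 5, -41] -> [2] -> [] -> 0
  [50, -50, 17, 23] -> [50] -> [] -> 0

0; -19; -44; 0; 0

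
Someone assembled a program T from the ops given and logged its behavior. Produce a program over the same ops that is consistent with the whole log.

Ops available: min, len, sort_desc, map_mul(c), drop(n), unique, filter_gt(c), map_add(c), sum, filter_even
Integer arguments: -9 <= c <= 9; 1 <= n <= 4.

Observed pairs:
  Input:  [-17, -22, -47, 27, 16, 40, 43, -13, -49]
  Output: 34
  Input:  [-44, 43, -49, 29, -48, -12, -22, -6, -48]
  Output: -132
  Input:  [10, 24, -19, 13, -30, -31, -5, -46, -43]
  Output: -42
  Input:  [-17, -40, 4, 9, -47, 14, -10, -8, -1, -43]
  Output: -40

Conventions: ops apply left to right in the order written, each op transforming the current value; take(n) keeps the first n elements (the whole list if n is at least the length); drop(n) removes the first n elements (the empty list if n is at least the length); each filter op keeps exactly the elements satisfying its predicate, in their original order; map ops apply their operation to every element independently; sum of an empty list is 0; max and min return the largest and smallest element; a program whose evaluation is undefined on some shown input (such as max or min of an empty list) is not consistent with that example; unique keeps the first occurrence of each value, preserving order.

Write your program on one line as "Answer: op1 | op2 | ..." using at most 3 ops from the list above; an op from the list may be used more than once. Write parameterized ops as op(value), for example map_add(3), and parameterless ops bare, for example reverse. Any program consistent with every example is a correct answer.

unique | filter_even | sum

Check, running the answer program on each example:
  [-17, -22, -47, 27, 16, 40, 43, -13, -49] -> [-17, -22, -47, 27, 16, 40, 43, -13, -49] -> [-22, 16, 40] -> 34
  [-44, 43, -49, 29, -48, -12, -22, -6, -48] -> [-44, 43, -49, 29, -48, -12, -22, -6] -> [-44, -48, -12, -22, -6] -> -132
  [10, 24, -19, 13, -30, -31, -5, -46, -43] -> [10, 24, -19, 13, -30, -31, -5, -46, -43] -> [10, 24, -30, -46] -> -42
  [-17, -40, 4, 9, -47, 14, -10, -8, -1, -43] -> [-17, -40, 4, 9, -47, 14, -10, -8, -1, -43] -> [-40, 4, 14, -10, -8] -> -40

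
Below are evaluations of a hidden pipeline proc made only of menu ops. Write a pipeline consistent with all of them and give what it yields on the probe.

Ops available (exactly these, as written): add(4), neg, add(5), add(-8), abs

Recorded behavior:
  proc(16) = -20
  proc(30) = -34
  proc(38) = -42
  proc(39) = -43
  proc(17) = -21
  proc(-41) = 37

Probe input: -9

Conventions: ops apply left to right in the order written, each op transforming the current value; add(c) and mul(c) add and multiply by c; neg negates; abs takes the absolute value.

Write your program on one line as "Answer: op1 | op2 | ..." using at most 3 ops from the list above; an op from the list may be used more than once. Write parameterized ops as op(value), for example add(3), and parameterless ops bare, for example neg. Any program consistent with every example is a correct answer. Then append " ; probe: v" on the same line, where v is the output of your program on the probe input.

add(4) | neg ; probe: 5

Check, running the answer program on each example:
  16 -> 20 -> -20
  30 -> 34 -> -34
  38 -> 42 -> -42
  39 -> 43 -> -43
  17 -> 21 -> -21
  -41 -> -37 -> 37
  probe: -9 -> -5 -> 5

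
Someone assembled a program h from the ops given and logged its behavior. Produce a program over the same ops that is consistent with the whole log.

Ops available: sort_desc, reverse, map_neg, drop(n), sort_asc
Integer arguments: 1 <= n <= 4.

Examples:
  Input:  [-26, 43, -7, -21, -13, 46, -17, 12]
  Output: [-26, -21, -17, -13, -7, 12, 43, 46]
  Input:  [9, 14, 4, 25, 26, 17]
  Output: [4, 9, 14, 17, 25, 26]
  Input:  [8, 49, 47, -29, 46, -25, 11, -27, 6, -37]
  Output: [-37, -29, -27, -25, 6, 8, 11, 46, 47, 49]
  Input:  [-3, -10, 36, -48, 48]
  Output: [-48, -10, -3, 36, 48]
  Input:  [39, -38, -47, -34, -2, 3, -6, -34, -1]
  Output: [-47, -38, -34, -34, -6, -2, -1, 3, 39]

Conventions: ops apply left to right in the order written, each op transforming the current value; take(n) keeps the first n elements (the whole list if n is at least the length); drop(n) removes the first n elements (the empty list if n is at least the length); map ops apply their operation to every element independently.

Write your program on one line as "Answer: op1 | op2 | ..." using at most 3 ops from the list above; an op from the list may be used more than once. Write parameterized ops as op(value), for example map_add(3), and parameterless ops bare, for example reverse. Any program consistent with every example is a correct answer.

map_neg | sort_desc | map_neg

Check, running the answer program on each example:
  [-26, 43, -7, -21, -13, 46, -17, 12] -> [26, -43, 7, 21, 13, -46, 17, -12] -> [26, 21, 17, 13, 7, -12, -43, -46] -> [-26, -21, -17, -13, -7, 12, 43, 46]
  [9, 14, 4, 25, 26, 17] -> [-9, -14, -4, -25, -26, -17] -> [-4, -9, -14, -17, -25, -26] -> [4, 9, 14, 17, 25, 26]
  [8, 49, 47, -29, 46, -25, 11, -27, 6, -37] -> [-8, -49, -47, 29, -46, 25, -11, 27, -6, 37] -> [37, 29, 27, 25, -6, -8, -11, -46, -47, -49] -> [-37, -29, -27, -25, 6, 8, 11, 46, 47, 49]
  [-3, -10, 36, -48, 48] -> [3, 10, -36, 48, -48] -> [48, 10, 3, -36, -48] -> [-48, -10, -3, 36, 48]
  [39, -38, -47, -34, -2, 3, -6, -34, -1] -> [-39, 38, 47, 34, 2, -3, 6, 34, 1] -> [47, 38, 34, 34, 6, 2, 1, -3, -39] -> [-47, -38, -34, -34, -6, -2, -1, 3, 39]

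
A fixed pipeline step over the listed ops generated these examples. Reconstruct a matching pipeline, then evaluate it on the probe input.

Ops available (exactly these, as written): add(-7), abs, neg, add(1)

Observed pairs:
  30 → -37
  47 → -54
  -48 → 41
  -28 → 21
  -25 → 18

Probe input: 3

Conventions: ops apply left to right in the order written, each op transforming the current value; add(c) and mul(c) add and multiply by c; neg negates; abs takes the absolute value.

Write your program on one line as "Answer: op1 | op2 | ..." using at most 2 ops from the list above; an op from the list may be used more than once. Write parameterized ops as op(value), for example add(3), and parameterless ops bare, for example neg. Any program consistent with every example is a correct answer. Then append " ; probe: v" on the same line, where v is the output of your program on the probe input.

neg | add(-7) ; probe: -10

Check, running the answer program on each example:
  30 -> -30 -> -37
  47 -> -47 -> -54
  -48 -> 48 -> 41
  -28 -> 28 -> 21
  -25 -> 25 -> 18
  probe: 3 -> -3 -> -10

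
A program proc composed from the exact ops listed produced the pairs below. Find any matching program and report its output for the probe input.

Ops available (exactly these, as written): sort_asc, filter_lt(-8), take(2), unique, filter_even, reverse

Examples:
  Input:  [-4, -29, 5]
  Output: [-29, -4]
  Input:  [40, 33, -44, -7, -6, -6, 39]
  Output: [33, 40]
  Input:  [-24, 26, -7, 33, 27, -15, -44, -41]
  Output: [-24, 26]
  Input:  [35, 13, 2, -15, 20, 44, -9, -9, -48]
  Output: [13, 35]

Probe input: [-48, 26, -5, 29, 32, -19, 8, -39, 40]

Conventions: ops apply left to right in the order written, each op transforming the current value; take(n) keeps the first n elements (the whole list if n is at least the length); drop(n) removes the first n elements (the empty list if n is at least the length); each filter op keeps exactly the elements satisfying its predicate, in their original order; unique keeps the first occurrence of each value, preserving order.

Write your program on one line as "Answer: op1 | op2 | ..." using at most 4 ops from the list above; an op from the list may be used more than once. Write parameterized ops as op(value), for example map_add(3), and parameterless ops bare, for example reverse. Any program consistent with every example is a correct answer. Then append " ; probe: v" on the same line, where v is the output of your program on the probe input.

unique | take(2) | sort_asc ; probe: [-48, 26]

Check, running the answer program on each example:
  [-4, -29, 5] -> [-4, -29, 5] -> [-4, -29] -> [-29, -4]
  [40, 33, -44, -7, -6, -6, 39] -> [40, 33, -44, -7, -6, 39] -> [40, 33] -> [33, 40]
  [-24, 26, -7, 33, 27, -15, -44, -41] -> [-24, 26, -7, 33, 27, -15, -44, -41] -> [-24, 26] -> [-24, 26]
  [35, 13, 2, -15, 20, 44, -9, -9, -48] -> [35, 13, 2, -15, 20, 44, -9, -48] -> [35, 13] -> [13, 35]
  probe: [-48, 26, -5, 29, 32, -19, 8, -39, 40] -> [-48, 26, -5, 29, 32, -19, 8, -39, 40] -> [-48, 26] -> [-48, 26]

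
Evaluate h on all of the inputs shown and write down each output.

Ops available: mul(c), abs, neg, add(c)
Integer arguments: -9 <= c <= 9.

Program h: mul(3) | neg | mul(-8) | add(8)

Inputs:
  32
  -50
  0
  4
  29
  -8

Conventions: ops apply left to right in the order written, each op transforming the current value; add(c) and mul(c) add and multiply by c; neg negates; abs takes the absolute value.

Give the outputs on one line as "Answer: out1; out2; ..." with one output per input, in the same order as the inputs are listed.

Execution, op by op:
  32 -> 96 -> -96 -> 768 -> 776
  -50 -> -150 -> 150 -> -1200 -> -1192
  0 -> 0 -> 0 -> 0 -> 8
  4 -> 12 -> -12 -> 96 -> 104
  29 -> 87 -> -87 -> 696 -> 704
  -8 -> -24 -> 24 -> -192 -> -184

776; -1192; 8; 104; 704; -184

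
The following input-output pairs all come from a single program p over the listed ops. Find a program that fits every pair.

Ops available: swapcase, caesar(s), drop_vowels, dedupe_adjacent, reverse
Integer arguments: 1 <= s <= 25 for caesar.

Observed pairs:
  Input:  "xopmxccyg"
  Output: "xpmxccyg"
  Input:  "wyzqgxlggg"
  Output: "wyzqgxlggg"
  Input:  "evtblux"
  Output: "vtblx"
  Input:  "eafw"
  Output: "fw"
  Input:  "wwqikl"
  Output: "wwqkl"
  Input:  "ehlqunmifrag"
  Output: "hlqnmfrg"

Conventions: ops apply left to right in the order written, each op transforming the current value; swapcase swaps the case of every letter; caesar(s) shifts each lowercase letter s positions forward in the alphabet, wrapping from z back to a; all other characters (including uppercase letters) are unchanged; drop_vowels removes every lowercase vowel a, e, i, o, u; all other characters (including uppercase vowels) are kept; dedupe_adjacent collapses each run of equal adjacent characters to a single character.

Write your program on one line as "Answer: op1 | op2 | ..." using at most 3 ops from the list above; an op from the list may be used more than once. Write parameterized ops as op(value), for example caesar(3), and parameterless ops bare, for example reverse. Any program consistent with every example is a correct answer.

reverse | drop_vowels | reverse

Check, running the answer program on each example:
  "xopmxccyg" -> "gyccxmpox" -> "gyccxmpx" -> "xpmxccyg"
  "wyzqgxlggg" -> "ggglxgqzyw" -> "ggglxgqzyw" -> "wyzqgxlggg"
  "evtblux" -> "xulbtve" -> "xlbtv" -> "vtblx"
  "eafw" -> "wfae" -> "wf" -> "fw"
  "wwqikl" -> "lkiqww" -> "lkqww" -> "wwqkl"
  "ehlqunmifrag" -> "garfimnuqlhe" -> "grfmnqlh" -> "hlqnmfrg"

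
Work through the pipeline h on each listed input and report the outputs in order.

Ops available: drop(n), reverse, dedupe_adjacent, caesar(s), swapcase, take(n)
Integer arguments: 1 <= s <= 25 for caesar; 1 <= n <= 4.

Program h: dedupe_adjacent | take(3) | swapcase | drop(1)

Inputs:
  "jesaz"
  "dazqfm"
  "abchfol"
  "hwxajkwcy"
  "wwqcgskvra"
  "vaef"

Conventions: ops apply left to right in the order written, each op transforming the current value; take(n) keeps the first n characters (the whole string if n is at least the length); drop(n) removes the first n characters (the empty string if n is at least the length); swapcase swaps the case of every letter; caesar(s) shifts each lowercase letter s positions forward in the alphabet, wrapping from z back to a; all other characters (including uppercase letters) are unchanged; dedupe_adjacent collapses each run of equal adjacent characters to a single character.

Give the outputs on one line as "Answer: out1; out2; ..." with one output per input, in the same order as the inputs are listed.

Execution, op by op:
  "jesaz" -> "jesaz" -> "jes" -> "JES" -> "ES"
  "dazqfm" -> "dazqfm" -> "daz" -> "DAZ" -> "AZ"
  "abchfol" -> "abchfol" -> "abc" -> "ABC" -> "BC"
  "hwxajkwcy" -> "hwxajkwcy" -> "hwx" -> "HWX" -> "WX"
  "wwqcgskvra" -> "wqcgskvra" -> "wqc" -> "WQC" -> "QC"
  "vaef" -> "vaef" -> "vae" -> "VAE" -> "AE"

"ES"; "AZ"; "BC"; "WX"; "QC"; "AE"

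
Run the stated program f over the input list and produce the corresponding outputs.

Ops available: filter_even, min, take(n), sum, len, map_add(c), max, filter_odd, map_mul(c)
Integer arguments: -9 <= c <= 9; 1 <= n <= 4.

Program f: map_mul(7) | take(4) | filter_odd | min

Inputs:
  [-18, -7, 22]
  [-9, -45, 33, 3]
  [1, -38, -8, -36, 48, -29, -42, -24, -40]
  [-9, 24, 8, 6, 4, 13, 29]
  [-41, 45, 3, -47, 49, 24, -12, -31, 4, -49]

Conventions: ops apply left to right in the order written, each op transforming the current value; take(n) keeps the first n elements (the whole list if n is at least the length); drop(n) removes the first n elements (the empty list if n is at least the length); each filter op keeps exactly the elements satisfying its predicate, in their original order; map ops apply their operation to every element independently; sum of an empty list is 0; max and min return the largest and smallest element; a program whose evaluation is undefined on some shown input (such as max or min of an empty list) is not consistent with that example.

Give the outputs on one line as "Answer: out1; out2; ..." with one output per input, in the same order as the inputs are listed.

Execution, op by op:
  [-18, -7, 22] -> [-126, -49, 154] -> [-126, -49, 154] -> [-49] -> -49
  [-9, -45, 33, 3] -> [-63, -315, 231, 21] -> [-63, -315, 231, 21] -> [-63, -315, 231, 21] -> -315
  [1, -38, -8, -36, 48, -29, -42, -24, -40] -> [7, -266, -56, -252, 336, -203, -294, -168, -280] -> [7, -266, -56, -252] -> [7] -> 7
  [-9, 24, 8, 6, 4, 13, 29] -> [-63, 168, 56, 42, 28, 91, 203] -> [-63, 168, 56, 42] -> [-63] -> -63
  [-41, 45, 3, -47, 49, 24, -12, -31, 4, -49] -> [-287, 315, 21, -329, 343, 168, -84, -217, 28, -343] -> [-287, 315, 21, -329] -> [-287, 315, 21, -329] -> -329

-49; -315; 7; -63; -329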